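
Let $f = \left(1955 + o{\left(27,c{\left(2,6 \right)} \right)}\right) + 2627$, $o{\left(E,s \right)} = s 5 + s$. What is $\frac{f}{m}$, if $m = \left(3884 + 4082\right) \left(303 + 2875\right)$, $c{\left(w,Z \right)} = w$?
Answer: $\frac{2297}{12657974} \approx 0.00018147$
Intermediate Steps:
$o{\left(E,s \right)} = 6 s$ ($o{\left(E,s \right)} = 5 s + s = 6 s$)
$m = 25315948$ ($m = 7966 \cdot 3178 = 25315948$)
$f = 4594$ ($f = \left(1955 + 6 \cdot 2\right) + 2627 = \left(1955 + 12\right) + 2627 = 1967 + 2627 = 4594$)
$\frac{f}{m} = \frac{4594}{25315948} = 4594 \cdot \frac{1}{25315948} = \frac{2297}{12657974}$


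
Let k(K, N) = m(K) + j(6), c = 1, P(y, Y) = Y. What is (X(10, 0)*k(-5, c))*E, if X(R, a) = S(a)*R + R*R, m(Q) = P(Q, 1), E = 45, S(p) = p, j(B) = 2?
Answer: 13500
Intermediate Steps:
m(Q) = 1
k(K, N) = 3 (k(K, N) = 1 + 2 = 3)
X(R, a) = R² + R*a (X(R, a) = a*R + R*R = R*a + R² = R² + R*a)
(X(10, 0)*k(-5, c))*E = ((10*(10 + 0))*3)*45 = ((10*10)*3)*45 = (100*3)*45 = 300*45 = 13500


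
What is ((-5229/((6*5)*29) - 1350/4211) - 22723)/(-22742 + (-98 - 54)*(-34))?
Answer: 27756831643/21461193060 ≈ 1.2934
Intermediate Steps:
((-5229/((6*5)*29) - 1350/4211) - 22723)/(-22742 + (-98 - 54)*(-34)) = ((-5229/(30*29) - 1350*1/4211) - 22723)/(-22742 - 152*(-34)) = ((-5229/870 - 1350/4211) - 22723)/(-22742 + 5168) = ((-5229*1/870 - 1350/4211) - 22723)/(-17574) = ((-1743/290 - 1350/4211) - 22723)*(-1/17574) = (-7731273/1221190 - 22723)*(-1/17574) = -27756831643/1221190*(-1/17574) = 27756831643/21461193060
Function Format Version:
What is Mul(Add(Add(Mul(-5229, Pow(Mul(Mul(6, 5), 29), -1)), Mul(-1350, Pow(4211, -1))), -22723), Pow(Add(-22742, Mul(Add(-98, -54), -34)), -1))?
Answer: Rational(27756831643, 21461193060) ≈ 1.2934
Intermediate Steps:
Mul(Add(Add(Mul(-5229, Pow(Mul(Mul(6, 5), 29), -1)), Mul(-1350, Pow(4211, -1))), -22723), Pow(Add(-22742, Mul(Add(-98, -54), -34)), -1)) = Mul(Add(Add(Mul(-5229, Pow(Mul(30, 29), -1)), Mul(-1350, Rational(1, 4211))), -22723), Pow(Add(-22742, Mul(-152, -34)), -1)) = Mul(Add(Add(Mul(-5229, Pow(870, -1)), Rational(-1350, 4211)), -22723), Pow(Add(-22742, 5168), -1)) = Mul(Add(Add(Mul(-5229, Rational(1, 870)), Rational(-1350, 4211)), -22723), Pow(-17574, -1)) = Mul(Add(Add(Rational(-1743, 290), Rational(-1350, 4211)), -22723), Rational(-1, 17574)) = Mul(Add(Rational(-7731273, 1221190), -22723), Rational(-1, 17574)) = Mul(Rational(-27756831643, 1221190), Rational(-1, 17574)) = Rational(27756831643, 21461193060)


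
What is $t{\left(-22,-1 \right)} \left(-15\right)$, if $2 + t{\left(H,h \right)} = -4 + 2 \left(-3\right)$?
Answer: $180$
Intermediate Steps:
$t{\left(H,h \right)} = -12$ ($t{\left(H,h \right)} = -2 + \left(-4 + 2 \left(-3\right)\right) = -2 - 10 = -12$)
$t{\left(-22,-1 \right)} \left(-15\right) = \left(-12\right) \left(-15\right) = 180$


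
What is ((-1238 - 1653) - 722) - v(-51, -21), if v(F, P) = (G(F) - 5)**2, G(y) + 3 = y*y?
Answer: -6727262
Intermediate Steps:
G(y) = -3 + y**2 (G(y) = -3 + y*y = -3 + y**2)
v(F, P) = (-8 + F**2)**2 (v(F, P) = ((-3 + F**2) - 5)**2 = (-8 + F**2)**2)
((-1238 - 1653) - 722) - v(-51, -21) = ((-1238 - 1653) - 722) - (-8 + (-51)**2)**2 = (-2891 - 722) - (-8 + 2601)**2 = -3613 - 1*2593**2 = -3613 - 1*6723649 = -3613 - 6723649 = -6727262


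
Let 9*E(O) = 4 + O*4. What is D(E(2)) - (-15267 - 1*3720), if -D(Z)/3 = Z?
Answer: 18983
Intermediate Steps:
E(O) = 4/9 + 4*O/9 (E(O) = (4 + O*4)/9 = (4 + 4*O)/9 = 4/9 + 4*O/9)
D(Z) = -3*Z
D(E(2)) - (-15267 - 1*3720) = -3*(4/9 + (4/9)*2) - (-15267 - 1*3720) = -3*(4/9 + 8/9) - (-15267 - 3720) = -3*4/3 - 1*(-18987) = -4 + 18987 = 18983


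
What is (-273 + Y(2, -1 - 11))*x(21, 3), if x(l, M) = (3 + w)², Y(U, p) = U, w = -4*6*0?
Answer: -2439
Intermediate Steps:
w = 0 (w = -24*0 = 0)
x(l, M) = 9 (x(l, M) = (3 + 0)² = 3² = 9)
(-273 + Y(2, -1 - 11))*x(21, 3) = (-273 + 2)*9 = -271*9 = -2439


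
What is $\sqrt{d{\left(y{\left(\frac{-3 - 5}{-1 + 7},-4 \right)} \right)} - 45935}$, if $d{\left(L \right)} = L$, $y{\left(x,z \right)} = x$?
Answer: $\frac{i \sqrt{413427}}{3} \approx 214.33 i$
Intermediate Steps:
$\sqrt{d{\left(y{\left(\frac{-3 - 5}{-1 + 7},-4 \right)} \right)} - 45935} = \sqrt{\frac{-3 - 5}{-1 + 7} - 45935} = \sqrt{- \frac{8}{6} - 45935} = \sqrt{\left(-8\right) \frac{1}{6} - 45935} = \sqrt{- \frac{4}{3} - 45935} = \sqrt{- \frac{137809}{3}} = \frac{i \sqrt{413427}}{3}$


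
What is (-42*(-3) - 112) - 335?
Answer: -321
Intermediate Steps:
(-42*(-3) - 112) - 335 = (126 - 112) - 335 = 14 - 335 = -321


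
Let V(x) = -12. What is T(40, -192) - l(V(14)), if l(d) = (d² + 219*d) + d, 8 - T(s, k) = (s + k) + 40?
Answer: 2616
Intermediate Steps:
T(s, k) = -32 - k - s (T(s, k) = 8 - ((s + k) + 40) = 8 - ((k + s) + 40) = 8 - (40 + k + s) = 8 + (-40 - k - s) = -32 - k - s)
l(d) = d² + 220*d
T(40, -192) - l(V(14)) = (-32 - 1*(-192) - 1*40) - (-12)*(220 - 12) = (-32 + 192 - 40) - (-12)*208 = 120 - 1*(-2496) = 120 + 2496 = 2616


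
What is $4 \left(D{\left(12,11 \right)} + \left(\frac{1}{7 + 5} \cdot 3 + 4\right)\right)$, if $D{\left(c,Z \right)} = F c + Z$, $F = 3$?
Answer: $205$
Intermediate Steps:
$D{\left(c,Z \right)} = Z + 3 c$ ($D{\left(c,Z \right)} = 3 c + Z = Z + 3 c$)
$4 \left(D{\left(12,11 \right)} + \left(\frac{1}{7 + 5} \cdot 3 + 4\right)\right) = 4 \left(\left(11 + 3 \cdot 12\right) + \left(\frac{1}{7 + 5} \cdot 3 + 4\right)\right) = 4 \left(\left(11 + 36\right) + \left(\frac{1}{12} \cdot 3 + 4\right)\right) = 4 \left(47 + \left(\frac{1}{12} \cdot 3 + 4\right)\right) = 4 \left(47 + \left(\frac{1}{4} + 4\right)\right) = 4 \left(47 + \frac{17}{4}\right) = 4 \cdot \frac{205}{4} = 205$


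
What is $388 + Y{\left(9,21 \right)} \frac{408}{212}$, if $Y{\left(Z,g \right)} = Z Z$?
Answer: $\frac{28826}{53} \approx 543.89$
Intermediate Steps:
$Y{\left(Z,g \right)} = Z^{2}$
$388 + Y{\left(9,21 \right)} \frac{408}{212} = 388 + 9^{2} \cdot \frac{408}{212} = 388 + 81 \cdot 408 \cdot \frac{1}{212} = 388 + 81 \cdot \frac{102}{53} = 388 + \frac{8262}{53} = \frac{28826}{53}$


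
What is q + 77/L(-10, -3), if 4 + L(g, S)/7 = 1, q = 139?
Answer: 406/3 ≈ 135.33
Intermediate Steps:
L(g, S) = -21 (L(g, S) = -28 + 7*1 = -28 + 7 = -21)
q + 77/L(-10, -3) = 139 + 77/(-21) = 139 - 1/21*77 = 139 - 11/3 = 406/3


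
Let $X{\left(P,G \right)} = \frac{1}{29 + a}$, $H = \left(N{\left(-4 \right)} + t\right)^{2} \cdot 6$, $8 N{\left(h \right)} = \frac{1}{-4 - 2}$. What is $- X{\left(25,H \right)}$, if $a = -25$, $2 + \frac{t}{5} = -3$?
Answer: $- \frac{1}{4} \approx -0.25$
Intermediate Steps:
$t = -25$ ($t = -10 + 5 \left(-3\right) = -10 - 15 = -25$)
$N{\left(h \right)} = - \frac{1}{48}$ ($N{\left(h \right)} = \frac{1}{8 \left(-4 - 2\right)} = \frac{1}{8 \left(-6\right)} = \frac{1}{8} \left(- \frac{1}{6}\right) = - \frac{1}{48}$)
$H = \frac{1442401}{384}$ ($H = \left(- \frac{1}{48} - 25\right)^{2} \cdot 6 = \left(- \frac{1201}{48}\right)^{2} \cdot 6 = \frac{1442401}{2304} \cdot 6 = \frac{1442401}{384} \approx 3756.3$)
$X{\left(P,G \right)} = \frac{1}{4}$ ($X{\left(P,G \right)} = \frac{1}{29 - 25} = \frac{1}{4}$)
$- X{\left(25,H \right)} = \left(-1\right) \frac{1}{4} = - \frac{1}{4}$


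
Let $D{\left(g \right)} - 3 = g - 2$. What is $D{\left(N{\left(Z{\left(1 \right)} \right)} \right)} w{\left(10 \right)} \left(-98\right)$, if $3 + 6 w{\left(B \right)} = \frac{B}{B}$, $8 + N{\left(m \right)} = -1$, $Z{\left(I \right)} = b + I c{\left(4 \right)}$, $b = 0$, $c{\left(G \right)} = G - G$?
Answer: $- \frac{784}{3} \approx -261.33$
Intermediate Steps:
$c{\left(G \right)} = 0$
$Z{\left(I \right)} = 0$ ($Z{\left(I \right)} = 0 + I 0 = 0 + 0 = 0$)
$N{\left(m \right)} = -9$ ($N{\left(m \right)} = -8 - 1 = -9$)
$D{\left(g \right)} = 1 + g$ ($D{\left(g \right)} = 3 + \left(g - 2\right) = 3 + \left(-2 + g\right) = 1 + g$)
$w{\left(B \right)} = - \frac{1}{3}$ ($w{\left(B \right)} = - \frac{1}{2} + \frac{B \frac{1}{B}}{6} = - \frac{1}{2} + \frac{1}{6} \cdot 1 = - \frac{1}{2} + \frac{1}{6} = - \frac{1}{3}$)
$D{\left(N{\left(Z{\left(1 \right)} \right)} \right)} w{\left(10 \right)} \left(-98\right) = \left(1 - 9\right) \left(- \frac{1}{3}\right) \left(-98\right) = \left(-8\right) \left(- \frac{1}{3}\right) \left(-98\right) = \frac{8}{3} \left(-98\right) = - \frac{784}{3}$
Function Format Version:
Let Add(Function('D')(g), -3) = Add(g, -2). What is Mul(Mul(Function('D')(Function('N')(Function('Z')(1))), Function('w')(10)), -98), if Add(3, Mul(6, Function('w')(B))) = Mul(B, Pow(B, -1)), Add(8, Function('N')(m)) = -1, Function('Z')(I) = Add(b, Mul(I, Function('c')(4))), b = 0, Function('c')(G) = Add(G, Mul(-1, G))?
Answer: Rational(-784, 3) ≈ -261.33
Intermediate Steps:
Function('c')(G) = 0
Function('Z')(I) = 0 (Function('Z')(I) = Add(0, Mul(I, 0)) = Add(0, 0) = 0)
Function('N')(m) = -9 (Function('N')(m) = Add(-8, -1) = -9)
Function('D')(g) = Add(1, g) (Function('D')(g) = Add(3, Add(g, -2)) = Add(3, Add(-2, g)) = Add(1, g))
Function('w')(B) = Rational(-1, 3) (Function('w')(B) = Add(Rational(-1, 2), Mul(Rational(1, 6), Mul(B, Pow(B, -1)))) = Add(Rational(-1, 2), Mul(Rational(1, 6), 1)) = Add(Rational(-1, 2), Rational(1, 6)) = Rational(-1, 3))
Mul(Mul(Function('D')(Function('N')(Function('Z')(1))), Function('w')(10)), -98) = Mul(Mul(Add(1, -9), Rational(-1, 3)), -98) = Mul(Mul(-8, Rational(-1, 3)), -98) = Mul(Rational(8, 3), -98) = Rational(-784, 3)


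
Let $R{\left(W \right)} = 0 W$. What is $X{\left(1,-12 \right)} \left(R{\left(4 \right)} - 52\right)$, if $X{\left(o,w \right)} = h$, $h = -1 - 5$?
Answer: $312$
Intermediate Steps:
$R{\left(W \right)} = 0$
$h = -6$ ($h = -1 - 5 = -6$)
$X{\left(o,w \right)} = -6$
$X{\left(1,-12 \right)} \left(R{\left(4 \right)} - 52\right) = - 6 \left(0 - 52\right) = \left(-6\right) \left(-52\right) = 312$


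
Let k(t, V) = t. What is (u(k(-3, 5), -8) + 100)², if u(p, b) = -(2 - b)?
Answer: 8100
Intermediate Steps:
u(p, b) = -2 + b
(u(k(-3, 5), -8) + 100)² = ((-2 - 8) + 100)² = (-10 + 100)² = 90² = 8100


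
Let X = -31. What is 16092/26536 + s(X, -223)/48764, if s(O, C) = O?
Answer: 97985959/161750188 ≈ 0.60579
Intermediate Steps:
16092/26536 + s(X, -223)/48764 = 16092/26536 - 31/48764 = 16092*(1/26536) - 31*1/48764 = 4023/6634 - 31/48764 = 97985959/161750188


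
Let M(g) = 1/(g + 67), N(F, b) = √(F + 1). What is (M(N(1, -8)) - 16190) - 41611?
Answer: -259353020/4487 - √2/4487 ≈ -57801.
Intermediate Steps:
N(F, b) = √(1 + F)
M(g) = 1/(67 + g)
(M(N(1, -8)) - 16190) - 41611 = (1/(67 + √(1 + 1)) - 16190) - 41611 = (1/(67 + √2) - 16190) - 41611 = (-16190 + 1/(67 + √2)) - 41611 = -57801 + 1/(67 + √2)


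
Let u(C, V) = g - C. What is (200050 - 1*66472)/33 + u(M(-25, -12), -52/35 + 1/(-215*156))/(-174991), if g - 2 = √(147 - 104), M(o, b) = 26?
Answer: 7791649530/1924901 - √43/174991 ≈ 4047.8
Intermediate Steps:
g = 2 + √43 (g = 2 + √(147 - 104) = 2 + √43 ≈ 8.5574)
u(C, V) = 2 + √43 - C (u(C, V) = (2 + √43) - C = 2 + √43 - C)
(200050 - 1*66472)/33 + u(M(-25, -12), -52/35 + 1/(-215*156))/(-174991) = (200050 - 1*66472)/33 + (2 + √43 - 1*26)/(-174991) = (200050 - 66472)*(1/33) + (2 + √43 - 26)*(-1/174991) = 133578*(1/33) + (-24 + √43)*(-1/174991) = 44526/11 + (24/174991 - √43/174991) = 7791649530/1924901 - √43/174991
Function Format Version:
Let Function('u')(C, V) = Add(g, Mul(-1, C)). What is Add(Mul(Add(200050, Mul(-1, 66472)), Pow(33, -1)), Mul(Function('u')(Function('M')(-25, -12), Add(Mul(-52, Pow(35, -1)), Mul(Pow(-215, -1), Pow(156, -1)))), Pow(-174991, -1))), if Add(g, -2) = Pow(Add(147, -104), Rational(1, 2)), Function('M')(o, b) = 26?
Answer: Add(Rational(7791649530, 1924901), Mul(Rational(-1, 174991), Pow(43, Rational(1, 2)))) ≈ 4047.8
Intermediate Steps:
g = Add(2, Pow(43, Rational(1, 2))) (g = Add(2, Pow(Add(147, -104), Rational(1, 2))) = Add(2, Pow(43, Rational(1, 2))) ≈ 8.5574)
Function('u')(C, V) = Add(2, Pow(43, Rational(1, 2)), Mul(-1, C)) (Function('u')(C, V) = Add(Add(2, Pow(43, Rational(1, 2))), Mul(-1, C)) = Add(2, Pow(43, Rational(1, 2)), Mul(-1, C)))
Add(Mul(Add(200050, Mul(-1, 66472)), Pow(33, -1)), Mul(Function('u')(Function('M')(-25, -12), Add(Mul(-52, Pow(35, -1)), Mul(Pow(-215, -1), Pow(156, -1)))), Pow(-174991, -1))) = Add(Mul(Add(200050, Mul(-1, 66472)), Pow(33, -1)), Mul(Add(2, Pow(43, Rational(1, 2)), Mul(-1, 26)), Pow(-174991, -1))) = Add(Mul(Add(200050, -66472), Rational(1, 33)), Mul(Add(2, Pow(43, Rational(1, 2)), -26), Rational(-1, 174991))) = Add(Mul(133578, Rational(1, 33)), Mul(Add(-24, Pow(43, Rational(1, 2))), Rational(-1, 174991))) = Add(Rational(44526, 11), Add(Rational(24, 174991), Mul(Rational(-1, 174991), Pow(43, Rational(1, 2))))) = Add(Rational(7791649530, 1924901), Mul(Rational(-1, 174991), Pow(43, Rational(1, 2))))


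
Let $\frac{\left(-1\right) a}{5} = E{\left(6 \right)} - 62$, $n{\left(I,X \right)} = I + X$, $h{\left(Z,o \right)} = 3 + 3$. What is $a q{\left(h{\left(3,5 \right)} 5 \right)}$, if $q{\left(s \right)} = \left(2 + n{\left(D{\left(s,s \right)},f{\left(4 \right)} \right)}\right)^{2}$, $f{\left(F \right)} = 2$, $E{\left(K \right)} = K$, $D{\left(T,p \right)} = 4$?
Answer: $17920$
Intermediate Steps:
$h{\left(Z,o \right)} = 6$
$a = 280$ ($a = - 5 \left(6 - 62\right) = \left(-5\right) \left(-56\right) = 280$)
$q{\left(s \right)} = 64$ ($q{\left(s \right)} = \left(2 + \left(4 + 2\right)\right)^{2} = \left(2 + 6\right)^{2} = 8^{2} = 64$)
$a q{\left(h{\left(3,5 \right)} 5 \right)} = 280 \cdot 64 = 17920$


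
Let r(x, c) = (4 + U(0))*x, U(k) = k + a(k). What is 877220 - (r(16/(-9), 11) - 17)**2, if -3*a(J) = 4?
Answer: 639148811/729 ≈ 8.7675e+5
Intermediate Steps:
a(J) = -4/3 (a(J) = -1/3*4 = -4/3)
U(k) = -4/3 + k (U(k) = k - 4/3 = -4/3 + k)
r(x, c) = 8*x/3 (r(x, c) = (4 + (-4/3 + 0))*x = (4 - 4/3)*x = 8*x/3)
877220 - (r(16/(-9), 11) - 17)**2 = 877220 - (8*(16/(-9))/3 - 17)**2 = 877220 - (8*(16*(-1/9))/3 - 17)**2 = 877220 - ((8/3)*(-16/9) - 17)**2 = 877220 - (-128/27 - 17)**2 = 877220 - (-587/27)**2 = 877220 - 1*344569/729 = 877220 - 344569/729 = 639148811/729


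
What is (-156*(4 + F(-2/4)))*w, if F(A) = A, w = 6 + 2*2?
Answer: -5460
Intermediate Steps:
w = 10 (w = 6 + 4 = 10)
(-156*(4 + F(-2/4)))*w = -156*(4 - 2/4)*10 = -156*(4 - 2*1/4)*10 = -156*(4 - 1/2)*10 = -156*7/2*10 = -39*14*10 = -546*10 = -5460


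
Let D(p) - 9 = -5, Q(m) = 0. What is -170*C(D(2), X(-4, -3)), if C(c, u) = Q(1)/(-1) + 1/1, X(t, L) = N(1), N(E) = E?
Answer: -170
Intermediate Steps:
X(t, L) = 1
D(p) = 4 (D(p) = 9 - 5 = 4)
C(c, u) = 1 (C(c, u) = 0/(-1) + 1/1 = 0*(-1) + 1*1 = 0 + 1 = 1)
-170*C(D(2), X(-4, -3)) = -170*1 = -170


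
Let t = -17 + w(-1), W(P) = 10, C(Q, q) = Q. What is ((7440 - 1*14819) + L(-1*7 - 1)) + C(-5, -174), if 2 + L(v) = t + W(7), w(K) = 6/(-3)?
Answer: -7395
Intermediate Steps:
w(K) = -2 (w(K) = 6*(-1/3) = -2)
t = -19 (t = -17 - 2 = -19)
L(v) = -11 (L(v) = -2 + (-19 + 10) = -2 - 9 = -11)
((7440 - 1*14819) + L(-1*7 - 1)) + C(-5, -174) = ((7440 - 1*14819) - 11) - 5 = ((7440 - 14819) - 11) - 5 = (-7379 - 11) - 5 = -7390 - 5 = -7395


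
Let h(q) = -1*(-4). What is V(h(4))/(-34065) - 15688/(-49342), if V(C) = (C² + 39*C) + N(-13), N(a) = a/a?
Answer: 262937777/840417615 ≈ 0.31287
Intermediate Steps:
h(q) = 4
N(a) = 1
V(C) = 1 + C² + 39*C (V(C) = (C² + 39*C) + 1 = 1 + C² + 39*C)
V(h(4))/(-34065) - 15688/(-49342) = (1 + 4² + 39*4)/(-34065) - 15688/(-49342) = (1 + 16 + 156)*(-1/34065) - 15688*(-1/49342) = 173*(-1/34065) + 7844/24671 = -173/34065 + 7844/24671 = 262937777/840417615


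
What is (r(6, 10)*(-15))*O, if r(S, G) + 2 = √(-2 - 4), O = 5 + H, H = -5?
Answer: 0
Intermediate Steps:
O = 0 (O = 5 - 5 = 0)
r(S, G) = -2 + I*√6 (r(S, G) = -2 + √(-2 - 4) = -2 + √(-6) = -2 + I*√6)
(r(6, 10)*(-15))*O = ((-2 + I*√6)*(-15))*0 = (30 - 15*I*√6)*0 = 0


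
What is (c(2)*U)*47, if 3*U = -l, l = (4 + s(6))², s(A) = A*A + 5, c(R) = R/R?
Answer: -31725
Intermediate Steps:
c(R) = 1
s(A) = 5 + A² (s(A) = A² + 5 = 5 + A²)
l = 2025 (l = (4 + (5 + 6²))² = (4 + (5 + 36))² = (4 + 41)² = 45² = 2025)
U = -675 (U = (-1*2025)/3 = (⅓)*(-2025) = -675)
(c(2)*U)*47 = (1*(-675))*47 = -675*47 = -31725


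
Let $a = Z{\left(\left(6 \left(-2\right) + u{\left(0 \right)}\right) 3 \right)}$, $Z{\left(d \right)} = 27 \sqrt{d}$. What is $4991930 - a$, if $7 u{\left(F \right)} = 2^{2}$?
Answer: $4991930 - \frac{108 i \sqrt{105}}{7} \approx 4.9919 \cdot 10^{6} - 158.1 i$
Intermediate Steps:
$u{\left(F \right)} = \frac{4}{7}$ ($u{\left(F \right)} = \frac{2^{2}}{7} = \frac{1}{7} \cdot 4 = \frac{4}{7}$)
$a = \frac{108 i \sqrt{105}}{7}$ ($a = 27 \sqrt{\left(6 \left(-2\right) + \frac{4}{7}\right) 3} = 27 \sqrt{\left(-12 + \frac{4}{7}\right) 3} = 27 \sqrt{\left(- \frac{80}{7}\right) 3} = 27 \sqrt{- \frac{240}{7}} = 27 \frac{4 i \sqrt{105}}{7} = \frac{108 i \sqrt{105}}{7} \approx 158.1 i$)
$4991930 - a = 4991930 - \frac{108 i \sqrt{105}}{7}$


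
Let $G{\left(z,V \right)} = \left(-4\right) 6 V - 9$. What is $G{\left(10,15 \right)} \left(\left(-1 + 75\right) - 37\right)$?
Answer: $-13653$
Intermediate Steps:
$G{\left(z,V \right)} = -9 - 24 V$ ($G{\left(z,V \right)} = - 24 V - 9 = -9 - 24 V$)
$G{\left(10,15 \right)} \left(\left(-1 + 75\right) - 37\right) = \left(-9 - 360\right) \left(\left(-1 + 75\right) - 37\right) = \left(-9 - 360\right) \left(74 - 37\right) = \left(-369\right) 37 = -13653$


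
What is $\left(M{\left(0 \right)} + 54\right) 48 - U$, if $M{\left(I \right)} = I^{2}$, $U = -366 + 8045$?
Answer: $-5087$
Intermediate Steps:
$U = 7679$
$\left(M{\left(0 \right)} + 54\right) 48 - U = \left(0^{2} + 54\right) 48 - 7679 = \left(0 + 54\right) 48 - 7679 = 54 \cdot 48 - 7679 = 2592 - 7679 = -5087$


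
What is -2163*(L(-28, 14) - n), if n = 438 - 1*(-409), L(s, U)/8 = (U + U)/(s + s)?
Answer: 1840713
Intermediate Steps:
L(s, U) = 8*U/s (L(s, U) = 8*((U + U)/(s + s)) = 8*((2*U)/((2*s))) = 8*((2*U)*(1/(2*s))) = 8*(U/s) = 8*U/s)
n = 847 (n = 438 + 409 = 847)
-2163*(L(-28, 14) - n) = -2163*(8*14/(-28) - 1*847) = -2163*(8*14*(-1/28) - 847) = -2163*(-4 - 847) = -2163*(-851) = 1840713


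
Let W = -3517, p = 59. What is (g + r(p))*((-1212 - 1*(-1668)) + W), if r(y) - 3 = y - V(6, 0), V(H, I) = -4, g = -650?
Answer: 1787624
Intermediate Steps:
r(y) = 7 + y (r(y) = 3 + (y - 1*(-4)) = 3 + (y + 4) = 3 + (4 + y) = 7 + y)
(g + r(p))*((-1212 - 1*(-1668)) + W) = (-650 + (7 + 59))*((-1212 - 1*(-1668)) - 3517) = (-650 + 66)*((-1212 + 1668) - 3517) = -584*(456 - 3517) = -584*(-3061) = 1787624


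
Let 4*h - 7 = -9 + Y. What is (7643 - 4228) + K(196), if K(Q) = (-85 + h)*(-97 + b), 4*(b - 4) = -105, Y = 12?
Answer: 106025/8 ≈ 13253.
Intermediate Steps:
b = -89/4 (b = 4 + (¼)*(-105) = 4 - 105/4 = -89/4 ≈ -22.250)
h = 5/2 (h = 7/4 + (-9 + 12)/4 = 7/4 + (¼)*3 = 7/4 + ¾ = 5/2 ≈ 2.5000)
K(Q) = 78705/8 (K(Q) = (-85 + 5/2)*(-97 - 89/4) = -165/2*(-477/4) = 78705/8)
(7643 - 4228) + K(196) = (7643 - 4228) + 78705/8 = 3415 + 78705/8 = 106025/8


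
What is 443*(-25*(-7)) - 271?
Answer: 77254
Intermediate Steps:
443*(-25*(-7)) - 271 = 443*175 - 271 = 77525 - 271 = 77254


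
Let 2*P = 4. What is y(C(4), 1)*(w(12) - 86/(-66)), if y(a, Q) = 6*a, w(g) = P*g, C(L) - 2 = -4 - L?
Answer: -10020/11 ≈ -910.91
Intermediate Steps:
P = 2 (P = (½)*4 = 2)
C(L) = -2 - L (C(L) = 2 + (-4 - L) = -2 - L)
w(g) = 2*g
y(C(4), 1)*(w(12) - 86/(-66)) = (6*(-2 - 1*4))*(2*12 - 86/(-66)) = (6*(-2 - 4))*(24 - 86*(-1/66)) = (6*(-6))*(24 + 43/33) = -36*835/33 = -10020/11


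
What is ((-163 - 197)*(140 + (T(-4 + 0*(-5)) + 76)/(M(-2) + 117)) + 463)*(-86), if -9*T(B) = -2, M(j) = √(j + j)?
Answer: 59081812606/13693 - 4719680*I/13693 ≈ 4.3147e+6 - 344.68*I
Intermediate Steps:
M(j) = √2*√j (M(j) = √(2*j) = √2*√j)
T(B) = 2/9 (T(B) = -⅑*(-2) = 2/9)
((-163 - 197)*(140 + (T(-4 + 0*(-5)) + 76)/(M(-2) + 117)) + 463)*(-86) = ((-163 - 197)*(140 + (2/9 + 76)/(√2*√(-2) + 117)) + 463)*(-86) = (-360*(140 + 686/(9*(√2*(I*√2) + 117))) + 463)*(-86) = (-360*(140 + 686/(9*(2*I + 117))) + 463)*(-86) = (-360*(140 + 686/(9*(117 + 2*I))) + 463)*(-86) = (-360*(140 + 686*((117 - 2*I)/13693)/9) + 463)*(-86) = (-360*(140 + 686*(117 - 2*I)/123237) + 463)*(-86) = ((-50400 - 27440*(117 - 2*I)/13693) + 463)*(-86) = (-49937 - 27440*(117 - 2*I)/13693)*(-86) = 4294582 + 2359840*(117 - 2*I)/13693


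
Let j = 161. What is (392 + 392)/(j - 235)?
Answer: -392/37 ≈ -10.595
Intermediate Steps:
(392 + 392)/(j - 235) = (392 + 392)/(161 - 235) = 784/(-74) = 784*(-1/74) = -392/37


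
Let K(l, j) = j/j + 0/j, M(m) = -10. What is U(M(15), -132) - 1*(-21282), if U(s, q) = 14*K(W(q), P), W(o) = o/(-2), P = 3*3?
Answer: 21296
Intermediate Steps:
P = 9
W(o) = -o/2 (W(o) = o*(-1/2) = -o/2)
K(l, j) = 1 (K(l, j) = 1 + 0 = 1)
U(s, q) = 14 (U(s, q) = 14*1 = 14)
U(M(15), -132) - 1*(-21282) = 14 - 1*(-21282) = 14 + 21282 = 21296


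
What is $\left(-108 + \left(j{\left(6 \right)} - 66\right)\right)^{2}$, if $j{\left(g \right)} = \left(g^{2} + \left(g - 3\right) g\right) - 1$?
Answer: $14641$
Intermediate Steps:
$j{\left(g \right)} = -1 + g^{2} + g \left(-3 + g\right)$ ($j{\left(g \right)} = \left(g^{2} + \left(g - 3\right) g\right) - 1 = \left(g^{2} + \left(-3 + g\right) g\right) - 1 = \left(g^{2} + g \left(-3 + g\right)\right) - 1 = -1 + g^{2} + g \left(-3 + g\right)$)
$\left(-108 + \left(j{\left(6 \right)} - 66\right)\right)^{2} = \left(-108 - 13\right)^{2} = \left(-121\right)^{2} = 14641$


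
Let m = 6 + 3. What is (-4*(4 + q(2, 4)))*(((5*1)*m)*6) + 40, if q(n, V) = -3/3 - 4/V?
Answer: -2120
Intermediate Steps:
q(n, V) = -1 - 4/V (q(n, V) = -3*⅓ - 4/V = -1 - 4/V)
m = 9
(-4*(4 + q(2, 4)))*(((5*1)*m)*6) + 40 = (-4*(4 + (-4 - 1*4)/4))*(((5*1)*9)*6) + 40 = (-4*(4 + (-4 - 4)/4))*((5*9)*6) + 40 = (-4*(4 + (¼)*(-8)))*(45*6) + 40 = -4*(4 - 2)*270 + 40 = -4*2*270 + 40 = -8*270 + 40 = -2160 + 40 = -2120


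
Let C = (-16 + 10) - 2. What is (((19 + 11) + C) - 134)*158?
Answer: -17696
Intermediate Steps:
C = -8 (C = -6 - 2 = -8)
(((19 + 11) + C) - 134)*158 = (((19 + 11) - 8) - 134)*158 = ((30 - 8) - 134)*158 = (22 - 134)*158 = -112*158 = -17696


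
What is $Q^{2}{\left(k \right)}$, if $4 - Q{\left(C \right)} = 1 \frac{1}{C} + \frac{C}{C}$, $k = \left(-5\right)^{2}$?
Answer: $\frac{5476}{625} \approx 8.7616$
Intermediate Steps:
$k = 25$
$Q{\left(C \right)} = 3 - \frac{1}{C}$ ($Q{\left(C \right)} = 4 - \left(1 \frac{1}{C} + \frac{C}{C}\right) = 4 - \left(\frac{1}{C} + 1\right) = 4 - \left(1 + \frac{1}{C}\right) = 3 - \frac{1}{C}$)
$Q^{2}{\left(k \right)} = \left(3 - \frac{1}{25}\right)^{2} = \left(\frac{74}{25}\right)^{2} = \frac{5476}{625}$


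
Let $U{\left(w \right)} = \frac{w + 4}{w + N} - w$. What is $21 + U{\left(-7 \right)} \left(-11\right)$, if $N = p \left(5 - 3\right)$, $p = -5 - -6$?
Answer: $- \frac{313}{5} \approx -62.6$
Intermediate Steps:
$p = 1$ ($p = -5 + 6 = 1$)
$N = 2$ ($N = 1 \left(5 - 3\right) = 1 \cdot 2 = 2$)
$U{\left(w \right)} = - w + \frac{4 + w}{2 + w}$ ($U{\left(w \right)} = \frac{w + 4}{w + 2} - w = \frac{4 + w}{2 + w} - w = - w + \frac{4 + w}{2 + w}$)
$21 + U{\left(-7 \right)} \left(-11\right) = 21 + \frac{4 - -7 - \left(-7\right)^{2}}{2 - 7} \left(-11\right) = 21 + \frac{4 + 7 - 49}{-5} \left(-11\right) = 21 + - \frac{4 + 7 - 49}{5} \left(-11\right) = 21 + \left(- \frac{1}{5}\right) \left(-38\right) \left(-11\right) = 21 + \frac{38}{5} \left(-11\right) = 21 - \frac{418}{5} = - \frac{313}{5}$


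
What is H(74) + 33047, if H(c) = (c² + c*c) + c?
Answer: 44073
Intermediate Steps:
H(c) = c + 2*c² (H(c) = (c² + c²) + c = 2*c² + c = c + 2*c²)
H(74) + 33047 = 74*(1 + 2*74) + 33047 = 74*(1 + 148) + 33047 = 74*149 + 33047 = 11026 + 33047 = 44073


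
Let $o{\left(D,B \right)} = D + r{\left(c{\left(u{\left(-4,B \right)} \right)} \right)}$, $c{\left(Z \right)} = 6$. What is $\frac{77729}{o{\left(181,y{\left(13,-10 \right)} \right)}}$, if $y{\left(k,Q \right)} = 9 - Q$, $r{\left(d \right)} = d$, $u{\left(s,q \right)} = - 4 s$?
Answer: $\frac{77729}{187} \approx 415.66$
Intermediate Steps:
$o{\left(D,B \right)} = 6 + D$ ($o{\left(D,B \right)} = D + 6 = 6 + D$)
$\frac{77729}{o{\left(181,y{\left(13,-10 \right)} \right)}} = \frac{77729}{6 + 181} = \frac{77729}{187}$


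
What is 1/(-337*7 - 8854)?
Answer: -1/11213 ≈ -8.9182e-5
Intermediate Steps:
1/(-337*7 - 8854) = 1/(-2359 - 8854) = 1/(-11213) = -1/11213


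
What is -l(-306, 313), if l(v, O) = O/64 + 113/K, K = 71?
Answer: -29455/4544 ≈ -6.4822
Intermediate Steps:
l(v, O) = 113/71 + O/64 (l(v, O) = O/64 + 113/71 = 113/71 + O/64)
-l(-306, 313) = -(113/71 + (1/64)*313) = -(113/71 + 313/64) = -1*29455/4544 = -29455/4544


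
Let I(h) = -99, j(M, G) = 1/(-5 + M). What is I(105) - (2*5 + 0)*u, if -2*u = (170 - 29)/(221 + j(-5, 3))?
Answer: -4503/47 ≈ -95.808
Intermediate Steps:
u = -15/47 (u = -(170 - 29)/(2*(221 + 1/(-5 - 5))) = -141/(2*(221 + 1/(-10))) = -141/(2*(221 - 1/10)) = -141/(2*2209/10) = -141*10/(2*2209) = -1/2*30/47 = -15/47 ≈ -0.31915)
I(105) - (2*5 + 0)*u = -99 - (2*5 + 0)*(-15)/47 = -99 - (10 + 0)*(-15)/47 = -99 - 10*(-15)/47 = -99 - 1*(-150/47) = -99 + 150/47 = -4503/47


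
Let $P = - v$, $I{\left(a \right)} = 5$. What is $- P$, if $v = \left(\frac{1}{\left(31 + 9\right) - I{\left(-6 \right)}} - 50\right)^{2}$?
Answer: $\frac{3059001}{1225} \approx 2497.1$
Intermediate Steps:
$v = \frac{3059001}{1225}$ ($v = \left(\frac{1}{\left(31 + 9\right) - 5} - 50\right)^{2} = \left(\frac{1}{40 - 5} - 50\right)^{2} = \left(\frac{1}{35} - 50\right)^{2} = \left(- \frac{1749}{35}\right)^{2} = \frac{3059001}{1225} \approx 2497.1$)
$P = - \frac{3059001}{1225}$ ($P = \left(-1\right) \frac{3059001}{1225} = - \frac{3059001}{1225} \approx -2497.1$)
$- P = \left(-1\right) \left(- \frac{3059001}{1225}\right) = \frac{3059001}{1225}$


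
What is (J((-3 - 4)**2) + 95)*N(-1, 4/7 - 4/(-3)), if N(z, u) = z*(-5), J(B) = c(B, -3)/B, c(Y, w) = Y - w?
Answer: 23535/49 ≈ 480.31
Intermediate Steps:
J(B) = (3 + B)/B (J(B) = (B - 1*(-3))/B = (B + 3)/B = (3 + B)/B)
N(z, u) = -5*z
(J((-3 - 4)**2) + 95)*N(-1, 4/7 - 4/(-3)) = ((3 + (-3 - 4)**2)/((-3 - 4)**2) + 95)*(-5*(-1)) = ((3 + (-7)**2)/((-7)**2) + 95)*5 = ((3 + 49)/49 + 95)*5 = ((1/49)*52 + 95)*5 = (52/49 + 95)*5 = (4707/49)*5 = 23535/49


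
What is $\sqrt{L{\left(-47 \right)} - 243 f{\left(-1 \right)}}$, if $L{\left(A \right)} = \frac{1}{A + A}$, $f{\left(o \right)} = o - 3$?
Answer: $\frac{\sqrt{8588498}}{94} \approx 31.177$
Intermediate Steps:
$f{\left(o \right)} = -3 + o$
$L{\left(A \right)} = \frac{1}{2 A}$
$\sqrt{L{\left(-47 \right)} - 243 f{\left(-1 \right)}} = \sqrt{\frac{1}{2 \left(-47\right)} - 243 \left(-3 - 1\right)} = \sqrt{\frac{1}{2} \left(- \frac{1}{47}\right) - -972} = \sqrt{- \frac{1}{94} + 972} = \sqrt{\frac{91367}{94}} = \frac{\sqrt{8588498}}{94}$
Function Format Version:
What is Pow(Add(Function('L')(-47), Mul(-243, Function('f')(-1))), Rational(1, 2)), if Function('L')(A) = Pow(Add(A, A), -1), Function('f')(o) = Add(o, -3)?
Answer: Mul(Rational(1, 94), Pow(8588498, Rational(1, 2))) ≈ 31.177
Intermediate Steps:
Function('f')(o) = Add(-3, o)
Function('L')(A) = Mul(Rational(1, 2), Pow(A, -1)) (Function('L')(A) = Pow(Mul(2, A), -1) = Mul(Rational(1, 2), Pow(A, -1)))
Pow(Add(Function('L')(-47), Mul(-243, Function('f')(-1))), Rational(1, 2)) = Pow(Add(Mul(Rational(1, 2), Pow(-47, -1)), Mul(-243, Add(-3, -1))), Rational(1, 2)) = Pow(Add(Mul(Rational(1, 2), Rational(-1, 47)), Mul(-243, -4)), Rational(1, 2)) = Pow(Add(Rational(-1, 94), 972), Rational(1, 2)) = Pow(Rational(91367, 94), Rational(1, 2)) = Mul(Rational(1, 94), Pow(8588498, Rational(1, 2)))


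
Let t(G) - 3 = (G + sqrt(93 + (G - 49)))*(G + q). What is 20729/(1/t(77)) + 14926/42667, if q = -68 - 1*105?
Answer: -7469131617209/42667 ≈ -1.7506e+8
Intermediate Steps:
q = -173 (q = -68 - 105 = -173)
t(G) = 3 + (-173 + G)*(G + sqrt(44 + G)) (t(G) = 3 + (G + sqrt(93 + (G - 49)))*(G - 173) = 3 + (G + sqrt(93 + (-49 + G)))*(-173 + G) = 3 + (G + sqrt(44 + G))*(-173 + G) = 3 + (-173 + G)*(G + sqrt(44 + G)))
20729/(1/t(77)) + 14926/42667 = 20729/(1/(3 + 77**2 - 173*77 - 173*sqrt(44 + 77) + 77*sqrt(44 + 77))) + 14926/42667 = 20729/(1/(3 + 5929 - 13321 - 173*sqrt(121) + 77*sqrt(121))) + 14926*(1/42667) = 20729/(1/(3 + 5929 - 13321 - 173*11 + 77*11)) + 14926/42667 = 20729/(1/(3 + 5929 - 13321 - 1903 + 847)) + 14926/42667 = 20729/(1/(-8445)) + 14926/42667 = 20729/(-1/8445) + 14926/42667 = 20729*(-8445) + 14926/42667 = -175056405 + 14926/42667 = -7469131617209/42667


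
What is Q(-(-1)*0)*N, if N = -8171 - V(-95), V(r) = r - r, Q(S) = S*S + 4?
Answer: -32684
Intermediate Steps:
Q(S) = 4 + S² (Q(S) = S² + 4 = 4 + S²)
V(r) = 0
N = -8171 (N = -8171 - 1*0 = -8171 + 0 = -8171)
Q(-(-1)*0)*N = (4 + (-(-1)*0)²)*(-8171) = (4 + (-1*0)²)*(-8171) = (4 + 0²)*(-8171) = (4 + 0)*(-8171) = 4*(-8171) = -32684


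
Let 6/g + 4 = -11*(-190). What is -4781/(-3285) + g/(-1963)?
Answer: 9788652574/6725738565 ≈ 1.4554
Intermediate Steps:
g = 3/1043 (g = 6/(-4 - 11*(-190)) = 6/(-4 + 2090) = 6/2086 = 6*(1/2086) = 3/1043 ≈ 0.0028763)
-4781/(-3285) + g/(-1963) = -4781/(-3285) + (3/1043)/(-1963) = -4781*(-1/3285) + (3/1043)*(-1/1963) = 4781/3285 - 3/2047409 = 9788652574/6725738565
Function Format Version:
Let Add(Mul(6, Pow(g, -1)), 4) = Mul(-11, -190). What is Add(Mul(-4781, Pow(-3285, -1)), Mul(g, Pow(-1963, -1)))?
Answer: Rational(9788652574, 6725738565) ≈ 1.4554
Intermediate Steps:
g = Rational(3, 1043) (g = Mul(6, Pow(Add(-4, Mul(-11, -190)), -1)) = Mul(6, Pow(Add(-4, 2090), -1)) = Mul(6, Pow(2086, -1)) = Mul(6, Rational(1, 2086)) = Rational(3, 1043) ≈ 0.0028763)
Add(Mul(-4781, Pow(-3285, -1)), Mul(g, Pow(-1963, -1))) = Add(Mul(-4781, Pow(-3285, -1)), Mul(Rational(3, 1043), Pow(-1963, -1))) = Add(Mul(-4781, Rational(-1, 3285)), Mul(Rational(3, 1043), Rational(-1, 1963))) = Add(Rational(4781, 3285), Rational(-3, 2047409)) = Rational(9788652574, 6725738565)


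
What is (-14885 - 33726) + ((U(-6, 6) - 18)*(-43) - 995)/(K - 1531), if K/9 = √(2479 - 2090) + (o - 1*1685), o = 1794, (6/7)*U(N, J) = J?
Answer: -13172856401/270991 + 4698*√389/270991 ≈ -48610.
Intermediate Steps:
U(N, J) = 7*J/6
K = 981 + 9*√389 (K = 9*(√(2479 - 2090) + (1794 - 1*1685)) = 9*(√389 + (1794 - 1685)) = 9*(√389 + 109) = 9*(109 + √389) = 981 + 9*√389 ≈ 1158.5)
(-14885 - 33726) + ((U(-6, 6) - 18)*(-43) - 995)/(K - 1531) = (-14885 - 33726) + (((7/6)*6 - 18)*(-43) - 995)/((981 + 9*√389) - 1531) = -48611 + ((7 - 18)*(-43) - 995)/(-550 + 9*√389) = -48611 + (-11*(-43) - 995)/(-550 + 9*√389) = -48611 + (473 - 995)/(-550 + 9*√389) = -48611 - 522/(-550 + 9*√389)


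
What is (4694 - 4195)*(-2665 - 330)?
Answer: -1494505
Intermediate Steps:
(4694 - 4195)*(-2665 - 330) = 499*(-2995) = -1494505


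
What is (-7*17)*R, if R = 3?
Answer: -357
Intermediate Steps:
(-7*17)*R = -7*17*3 = -119*3 = -357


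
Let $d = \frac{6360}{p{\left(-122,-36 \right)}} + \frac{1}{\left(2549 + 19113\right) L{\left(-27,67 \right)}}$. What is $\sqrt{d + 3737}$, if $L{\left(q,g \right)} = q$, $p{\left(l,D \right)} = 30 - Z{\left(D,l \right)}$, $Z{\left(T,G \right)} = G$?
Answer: $\frac{\sqrt{51849917459361822}}{3704202} \approx 61.472$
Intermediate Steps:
$p{\left(l,D \right)} = 30 - l$
$d = \frac{464974811}{11112606}$ ($d = \frac{6360}{30 - -122} + \frac{1}{\left(2549 + 19113\right) \left(-27\right)} = \frac{6360}{30 + 122} + \frac{1}{21662} \left(- \frac{1}{27}\right) = \frac{6360}{152} + \frac{1}{21662} \left(- \frac{1}{27}\right) = 6360 \cdot \frac{1}{152} - \frac{1}{584874} = \frac{795}{19} - \frac{1}{584874} = \frac{464974811}{11112606} \approx 41.842$)
$\sqrt{d + 3737} = \sqrt{\frac{464974811}{11112606} + 3737} = \sqrt{\frac{41992783433}{11112606}} = \frac{\sqrt{51849917459361822}}{3704202}$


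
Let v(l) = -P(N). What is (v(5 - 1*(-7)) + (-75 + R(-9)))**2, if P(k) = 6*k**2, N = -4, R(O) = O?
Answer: 32400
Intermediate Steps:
v(l) = -96 (v(l) = -6*(-4)**2 = -6*16 = -1*96 = -96)
(v(5 - 1*(-7)) + (-75 + R(-9)))**2 = (-96 + (-75 - 9))**2 = (-96 - 84)**2 = (-180)**2 = 32400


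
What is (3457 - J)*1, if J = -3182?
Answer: 6639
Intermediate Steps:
(3457 - J)*1 = (3457 - 1*(-3182))*1 = (3457 + 3182)*1 = 6639*1 = 6639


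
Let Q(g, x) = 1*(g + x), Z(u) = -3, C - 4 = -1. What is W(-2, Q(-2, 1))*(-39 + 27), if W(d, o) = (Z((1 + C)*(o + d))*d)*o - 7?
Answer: 156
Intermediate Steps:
C = 3 (C = 4 - 1 = 3)
Q(g, x) = g + x
W(d, o) = -7 - 3*d*o (W(d, o) = (-3*d)*o - 7 = -3*d*o - 7 = -7 - 3*d*o)
W(-2, Q(-2, 1))*(-39 + 27) = (-7 - 3*(-2)*(-2 + 1))*(-39 + 27) = (-7 - 3*(-2)*(-1))*(-12) = (-7 - 6)*(-12) = -13*(-12) = 156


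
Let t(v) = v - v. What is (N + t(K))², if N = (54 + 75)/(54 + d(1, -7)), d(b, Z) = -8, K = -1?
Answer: 16641/2116 ≈ 7.8644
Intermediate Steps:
N = 129/46 (N = (54 + 75)/(54 - 8) = 129/46 ≈ 2.8043)
t(v) = 0
(N + t(K))² = (129/46 + 0)² = (129/46)² = 16641/2116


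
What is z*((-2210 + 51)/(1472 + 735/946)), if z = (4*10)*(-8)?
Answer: 653572480/1393247 ≈ 469.10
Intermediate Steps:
z = -320 (z = 40*(-8) = -320)
z*((-2210 + 51)/(1472 + 735/946)) = -320*(-2210 + 51)/(1472 + 735/946) = -(-690880)/(1472 + 735*(1/946)) = -(-690880)/(1472 + 735/946) = -(-690880)/1393247/946 = -(-690880)*946/1393247 = -320*(-2042414/1393247) = 653572480/1393247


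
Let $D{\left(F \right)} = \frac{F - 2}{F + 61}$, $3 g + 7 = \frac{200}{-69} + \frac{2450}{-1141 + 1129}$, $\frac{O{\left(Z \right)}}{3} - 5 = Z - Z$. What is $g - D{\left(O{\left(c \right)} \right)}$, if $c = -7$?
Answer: $- \frac{375083}{5244} \approx -71.526$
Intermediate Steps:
$O{\left(Z \right)} = 15$ ($O{\left(Z \right)} = 15 + 3 \left(Z - Z\right) = 15 + 3 \cdot 0 = 15 + 0 = 15$)
$g = - \frac{9847}{138}$ ($g = - \frac{7}{3} + \frac{\frac{200}{-69} + \frac{2450}{-1141 + 1129}}{3} = - \frac{7}{3} + \frac{200 \left(- \frac{1}{69}\right) + \frac{2450}{-12}}{3} = - \frac{7}{3} + \frac{- \frac{200}{69} + 2450 \left(- \frac{1}{12}\right)}{3} = - \frac{7}{3} + \frac{- \frac{200}{69} - \frac{1225}{6}}{3} = - \frac{7}{3} + \frac{1}{3} \left(- \frac{9525}{46}\right) = - \frac{7}{3} - \frac{3175}{46} = - \frac{9847}{138} \approx -71.355$)
$D{\left(F \right)} = \frac{-2 + F}{61 + F}$
$g - D{\left(O{\left(c \right)} \right)} = - \frac{9847}{138} - \frac{-2 + 15}{61 + 15} = - \frac{9847}{138} - \frac{1}{76} \cdot 13 = - \frac{9847}{138} - \frac{13}{76} = - \frac{375083}{5244}$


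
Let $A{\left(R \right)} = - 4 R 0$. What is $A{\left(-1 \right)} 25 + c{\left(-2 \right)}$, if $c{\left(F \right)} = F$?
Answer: $-2$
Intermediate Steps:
$A{\left(R \right)} = 0$
$A{\left(-1 \right)} 25 + c{\left(-2 \right)} = 0 \cdot 25 - 2 = 0 - 2 = -2$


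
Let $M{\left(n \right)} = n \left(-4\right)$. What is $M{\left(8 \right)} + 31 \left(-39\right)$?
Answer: $-1241$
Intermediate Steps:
$M{\left(n \right)} = - 4 n$
$M{\left(8 \right)} + 31 \left(-39\right) = \left(-4\right) 8 + 31 \left(-39\right) = -32 - 1209 = -1241$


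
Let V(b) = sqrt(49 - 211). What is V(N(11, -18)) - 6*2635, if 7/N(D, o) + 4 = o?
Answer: -15810 + 9*I*sqrt(2) ≈ -15810.0 + 12.728*I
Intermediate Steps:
N(D, o) = 7/(-4 + o)
V(b) = 9*I*sqrt(2) (V(b) = sqrt(-162) = 9*I*sqrt(2))
V(N(11, -18)) - 6*2635 = 9*I*sqrt(2) - 6*2635 = 9*I*sqrt(2) - 15810 = -15810 + 9*I*sqrt(2)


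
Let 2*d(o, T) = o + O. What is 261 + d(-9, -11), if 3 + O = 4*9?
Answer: 273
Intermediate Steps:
O = 33 (O = -3 + 4*9 = -3 + 36 = 33)
d(o, T) = 33/2 + o/2 (d(o, T) = (o + 33)/2 = (33 + o)/2 = 33/2 + o/2)
261 + d(-9, -11) = 261 + (33/2 + (½)*(-9)) = 261 + (33/2 - 9/2) = 261 + 12 = 273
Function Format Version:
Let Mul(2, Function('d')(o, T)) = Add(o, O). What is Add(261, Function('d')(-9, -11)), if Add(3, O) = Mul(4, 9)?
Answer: 273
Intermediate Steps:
O = 33 (O = Add(-3, Mul(4, 9)) = Add(-3, 36) = 33)
Function('d')(o, T) = Add(Rational(33, 2), Mul(Rational(1, 2), o)) (Function('d')(o, T) = Mul(Rational(1, 2), Add(o, 33)) = Mul(Rational(1, 2), Add(33, o)) = Add(Rational(33, 2), Mul(Rational(1, 2), o)))
Add(261, Function('d')(-9, -11)) = Add(261, Add(Rational(33, 2), Mul(Rational(1, 2), -9))) = Add(261, Add(Rational(33, 2), Rational(-9, 2))) = Add(261, 12) = 273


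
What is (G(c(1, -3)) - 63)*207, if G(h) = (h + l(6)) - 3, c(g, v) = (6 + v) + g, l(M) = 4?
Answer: -12006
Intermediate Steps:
c(g, v) = 6 + g + v
G(h) = 1 + h (G(h) = (h + 4) - 3 = (4 + h) - 3 = 1 + h)
(G(c(1, -3)) - 63)*207 = ((1 + (6 + 1 - 3)) - 63)*207 = ((1 + 4) - 63)*207 = (5 - 63)*207 = -58*207 = -12006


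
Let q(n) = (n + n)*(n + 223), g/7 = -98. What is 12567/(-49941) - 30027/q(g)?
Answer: -3160863073/10574773692 ≈ -0.29891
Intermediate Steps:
g = -686 (g = 7*(-98) = -686)
q(n) = 2*n*(223 + n) (q(n) = (2*n)*(223 + n) = 2*n*(223 + n))
12567/(-49941) - 30027/q(g) = 12567/(-49941) - 30027*(-1/(1372*(223 - 686))) = 12567*(-1/49941) - 30027/(2*(-686)*(-463)) = -4189/16647 - 30027/635236 = -3160863073/10574773692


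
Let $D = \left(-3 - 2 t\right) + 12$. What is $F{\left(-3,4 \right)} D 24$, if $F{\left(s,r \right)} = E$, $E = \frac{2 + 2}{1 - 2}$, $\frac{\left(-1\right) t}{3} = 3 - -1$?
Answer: $-3168$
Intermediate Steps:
$t = -12$ ($t = - 3 \left(3 - -1\right) = - 3 \left(3 + 1\right) = \left(-3\right) 4 = -12$)
$E = -4$ ($E = \frac{4}{-1} = 4 \left(-1\right) = -4$)
$F{\left(s,r \right)} = -4$
$D = 33$ ($D = \left(-3 - -24\right) + 12 = \left(-3 + 24\right) + 12 = 21 + 12 = 33$)
$F{\left(-3,4 \right)} D 24 = \left(-4\right) 33 \cdot 24 = \left(-132\right) 24 = -3168$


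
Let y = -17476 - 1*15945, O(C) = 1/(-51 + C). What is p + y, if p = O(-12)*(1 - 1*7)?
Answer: -701839/21 ≈ -33421.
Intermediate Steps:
y = -33421 (y = -17476 - 15945 = -33421)
p = 2/21 (p = (1 - 1*7)/(-51 - 12) = (1 - 7)/(-63) = -1/63*(-6) = 2/21 ≈ 0.095238)
p + y = 2/21 - 33421 = -701839/21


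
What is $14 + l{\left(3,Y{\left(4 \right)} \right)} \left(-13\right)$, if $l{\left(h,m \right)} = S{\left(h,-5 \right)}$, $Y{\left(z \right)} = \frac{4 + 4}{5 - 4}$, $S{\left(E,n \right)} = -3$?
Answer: $53$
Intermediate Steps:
$Y{\left(z \right)} = 8$ ($Y{\left(z \right)} = \frac{8}{1} = 8 \cdot 1 = 8$)
$l{\left(h,m \right)} = -3$
$14 + l{\left(3,Y{\left(4 \right)} \right)} \left(-13\right) = 14 - -39 = 14 + 39 = 53$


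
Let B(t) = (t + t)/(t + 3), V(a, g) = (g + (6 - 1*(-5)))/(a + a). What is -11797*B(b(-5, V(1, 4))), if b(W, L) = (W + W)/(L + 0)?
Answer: 94376/5 ≈ 18875.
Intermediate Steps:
V(a, g) = (11 + g)/(2*a) (V(a, g) = (g + (6 + 5))/((2*a)) = (g + 11)*(1/(2*a)) = (11 + g)*(1/(2*a)) = (11 + g)/(2*a))
b(W, L) = 2*W/L (b(W, L) = (2*W)/L = 2*W/L)
B(t) = 2*t/(3 + t) (B(t) = (2*t)/(3 + t) = 2*t/(3 + t))
-11797*B(b(-5, V(1, 4))) = -23594*2*(-5)/((½)*(11 + 4)/1)/(3 + 2*(-5)/((½)*(11 + 4)/1)) = -23594*2*(-5)/((½)*1*15)/(3 + 2*(-5)/((½)*1*15)) = -23594*2*(-5)/(15/2)/(3 + 2*(-5)/(15/2)) = -23594*2*(-5)*(2/15)/(3 + 2*(-5)*(2/15)) = -23594*(-4)/(3*(3 - 4/3)) = -23594*(-4)/(3*5/3) = -23594*(-4)*3/(3*5) = -11797*(-8/5) = 94376/5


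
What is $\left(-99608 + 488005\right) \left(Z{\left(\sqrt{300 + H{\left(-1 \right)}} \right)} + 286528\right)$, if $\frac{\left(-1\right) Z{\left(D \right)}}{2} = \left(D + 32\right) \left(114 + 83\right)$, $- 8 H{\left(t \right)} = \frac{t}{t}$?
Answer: $106389706240 - \frac{76514209 \sqrt{4798}}{2} \approx 1.0374 \cdot 10^{11}$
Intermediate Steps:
$H{\left(t \right)} = - \frac{1}{8}$ ($H{\left(t \right)} = - \frac{t \frac{1}{t}}{8} = \left(- \frac{1}{8}\right) 1 = - \frac{1}{8}$)
$Z{\left(D \right)} = -12608 - 394 D$ ($Z{\left(D \right)} = - 2 \left(D + 32\right) \left(114 + 83\right) = - 2 \left(32 + D\right) 197 = - 2 \left(6304 + 197 D\right) = -12608 - 394 D$)
$\left(-99608 + 488005\right) \left(Z{\left(\sqrt{300 + H{\left(-1 \right)}} \right)} + 286528\right) = \left(-99608 + 488005\right) \left(\left(-12608 - 394 \sqrt{300 - \frac{1}{8}}\right) + 286528\right) = 388397 \left(\left(-12608 - 394 \sqrt{\frac{2399}{8}}\right) + 286528\right) = 388397 \left(\left(-12608 - 394 \frac{\sqrt{4798}}{4}\right) + 286528\right) = 388397 \left(\left(-12608 - \frac{197 \sqrt{4798}}{2}\right) + 286528\right) = 388397 \left(273920 - \frac{197 \sqrt{4798}}{2}\right) = 106389706240 - \frac{76514209 \sqrt{4798}}{2}$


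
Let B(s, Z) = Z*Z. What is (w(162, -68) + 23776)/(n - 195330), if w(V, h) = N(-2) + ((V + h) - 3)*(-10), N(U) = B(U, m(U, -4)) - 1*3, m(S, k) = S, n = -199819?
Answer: -22867/395149 ≈ -0.057869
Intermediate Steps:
B(s, Z) = Z²
N(U) = -3 + U² (N(U) = U² - 1*3 = U² - 3 = -3 + U²)
w(V, h) = 31 - 10*V - 10*h (w(V, h) = (-3 + (-2)²) + ((V + h) - 3)*(-10) = (-3 + 4) + (-3 + V + h)*(-10) = 1 + (30 - 10*V - 10*h) = 31 - 10*V - 10*h)
(w(162, -68) + 23776)/(n - 195330) = ((31 - 10*162 - 10*(-68)) + 23776)/(-199819 - 195330) = ((31 - 1620 + 680) + 23776)/(-395149) = (-909 + 23776)*(-1/395149) = 22867*(-1/395149) = -22867/395149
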